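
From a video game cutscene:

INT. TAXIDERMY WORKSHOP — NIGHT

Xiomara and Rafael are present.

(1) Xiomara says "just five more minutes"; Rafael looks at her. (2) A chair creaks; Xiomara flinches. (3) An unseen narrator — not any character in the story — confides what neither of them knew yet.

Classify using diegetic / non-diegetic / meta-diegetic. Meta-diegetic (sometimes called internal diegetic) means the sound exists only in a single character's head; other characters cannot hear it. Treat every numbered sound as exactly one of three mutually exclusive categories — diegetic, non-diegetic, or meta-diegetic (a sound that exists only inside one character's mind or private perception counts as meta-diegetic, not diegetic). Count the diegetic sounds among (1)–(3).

2

Sound (1): Xiomara is a character speaking aloud in the scene, so diegetic.
Sound (2): the sound comes from a chair physically present in the location, so diegetic.
(3) is non-diegetic: commentary laid over the scene from outside the fiction.
Diegetic: (1), (2) — that's 2.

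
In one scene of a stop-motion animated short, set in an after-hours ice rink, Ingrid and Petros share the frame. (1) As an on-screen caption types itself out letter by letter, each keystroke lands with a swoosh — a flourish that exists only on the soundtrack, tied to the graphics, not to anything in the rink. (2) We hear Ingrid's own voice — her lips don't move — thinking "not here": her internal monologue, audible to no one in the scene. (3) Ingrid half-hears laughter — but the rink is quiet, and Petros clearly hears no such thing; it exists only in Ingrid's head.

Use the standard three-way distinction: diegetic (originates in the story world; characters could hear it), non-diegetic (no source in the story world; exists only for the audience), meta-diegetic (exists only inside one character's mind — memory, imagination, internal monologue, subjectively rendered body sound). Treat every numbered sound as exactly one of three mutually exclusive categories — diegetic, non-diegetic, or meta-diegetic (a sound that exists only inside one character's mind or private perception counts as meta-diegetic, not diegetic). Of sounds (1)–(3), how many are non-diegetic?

1

(1) is non-diegetic: sound married to a title/caption — outside the diegesis by definition.
(2) is meta-diegetic: Ingrid's thought-voice: a private mental sound no other character can hear.
(3) subjective to Ingrid: the rink is silent and Petros hears nothing → meta-diegetic.
So 1 of the 3 is non-diegetic: (1).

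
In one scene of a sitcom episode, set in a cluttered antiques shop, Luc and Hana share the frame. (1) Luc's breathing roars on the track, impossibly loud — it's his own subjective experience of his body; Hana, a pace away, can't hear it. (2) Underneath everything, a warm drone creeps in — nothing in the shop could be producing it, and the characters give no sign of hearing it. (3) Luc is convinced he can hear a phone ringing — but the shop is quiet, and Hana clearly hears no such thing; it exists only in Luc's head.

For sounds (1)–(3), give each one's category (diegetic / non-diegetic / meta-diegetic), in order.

(1) point-of-audition from inside Luc's body; not a sound in the room → meta-diegetic.
(2) is non-diegetic: score with no on-screen or off-screen source; it exists for the audience alone.
(3) subjective to Luc: the shop is silent and Hana hears nothing → meta-diegetic.

meta-diegetic, non-diegetic, meta-diegetic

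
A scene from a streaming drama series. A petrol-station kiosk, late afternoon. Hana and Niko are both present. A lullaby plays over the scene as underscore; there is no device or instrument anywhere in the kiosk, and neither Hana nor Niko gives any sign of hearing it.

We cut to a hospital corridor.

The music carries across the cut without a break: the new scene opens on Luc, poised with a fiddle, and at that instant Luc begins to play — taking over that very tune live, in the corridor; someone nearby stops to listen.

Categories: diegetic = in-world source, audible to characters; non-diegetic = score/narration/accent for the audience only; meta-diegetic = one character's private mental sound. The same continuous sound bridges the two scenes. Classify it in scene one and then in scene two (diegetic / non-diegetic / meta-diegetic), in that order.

Scene one: there's no in-world source anywhere and no character hears it — underscore for the audience only → non-diegetic.
Scene two: from the moment Luc starts playing, the tune is being performed on a fiddle inside the story world and another character hears it → diegetic.

non-diegetic, diegetic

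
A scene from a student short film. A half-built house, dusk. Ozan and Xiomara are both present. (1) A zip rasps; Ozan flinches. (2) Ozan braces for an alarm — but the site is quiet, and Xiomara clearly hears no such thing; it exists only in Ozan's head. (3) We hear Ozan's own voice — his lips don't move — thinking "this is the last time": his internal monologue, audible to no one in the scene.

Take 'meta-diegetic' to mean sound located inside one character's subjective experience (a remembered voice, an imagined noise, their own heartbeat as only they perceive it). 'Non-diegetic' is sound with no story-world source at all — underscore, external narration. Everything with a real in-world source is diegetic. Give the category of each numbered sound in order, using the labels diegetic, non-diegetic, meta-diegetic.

diegetic, meta-diegetic, meta-diegetic

Sound (1): a zip is a real object/event in the scene's world, so diegetic.
(2) the sound is imagined by Ozan; nothing in the story world is producing it and Xiomara can't hear it → meta-diegetic.
(3) it's Ozan's unspoken thought, heard only by the audience via his subjectivity → meta-diegetic.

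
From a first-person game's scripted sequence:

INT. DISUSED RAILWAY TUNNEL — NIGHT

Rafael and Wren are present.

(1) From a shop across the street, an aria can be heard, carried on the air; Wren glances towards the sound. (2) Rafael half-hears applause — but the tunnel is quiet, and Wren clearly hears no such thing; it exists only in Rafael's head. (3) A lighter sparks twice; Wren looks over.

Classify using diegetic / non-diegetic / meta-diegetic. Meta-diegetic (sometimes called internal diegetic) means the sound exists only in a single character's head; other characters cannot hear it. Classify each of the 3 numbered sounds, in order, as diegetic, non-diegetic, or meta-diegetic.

diegetic, meta-diegetic, diegetic

Sound (1): it's coming from a shop across the street — a location within the story world — and Wren reacts, so diegetic.
(2) the sound is imagined by Rafael; nothing in the story world is producing it and Wren can't hear it → meta-diegetic.
(3) the sound comes from a lighter physically present in the location → diegetic.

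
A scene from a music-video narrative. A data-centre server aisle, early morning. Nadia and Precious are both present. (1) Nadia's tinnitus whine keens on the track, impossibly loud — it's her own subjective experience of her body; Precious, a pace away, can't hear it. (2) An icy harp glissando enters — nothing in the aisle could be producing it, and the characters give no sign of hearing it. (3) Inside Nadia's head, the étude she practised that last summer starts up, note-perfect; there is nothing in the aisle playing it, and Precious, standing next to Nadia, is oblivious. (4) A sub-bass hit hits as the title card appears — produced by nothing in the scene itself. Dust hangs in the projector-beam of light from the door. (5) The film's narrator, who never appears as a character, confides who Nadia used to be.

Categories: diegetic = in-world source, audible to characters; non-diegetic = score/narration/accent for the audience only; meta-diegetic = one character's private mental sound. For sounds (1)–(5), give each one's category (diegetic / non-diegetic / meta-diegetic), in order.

meta-diegetic, non-diegetic, meta-diegetic, non-diegetic, non-diegetic

(1) is meta-diegetic: a subjective body sound — Nadia's private perception, inaudible to Precious.
Sound (2): it has no source in the story world and no character can hear it — it's underscore, so non-diegetic.
(3) the music is a memory playing inside Nadia's mind alone; no real-world source, Precious can't hear it → meta-diegetic.
Sound (4): an editorial stinger — it belongs to the cut, not the story world, so non-diegetic.
(5) is non-diegetic: the narrator exists outside the story world, addressing only the audience.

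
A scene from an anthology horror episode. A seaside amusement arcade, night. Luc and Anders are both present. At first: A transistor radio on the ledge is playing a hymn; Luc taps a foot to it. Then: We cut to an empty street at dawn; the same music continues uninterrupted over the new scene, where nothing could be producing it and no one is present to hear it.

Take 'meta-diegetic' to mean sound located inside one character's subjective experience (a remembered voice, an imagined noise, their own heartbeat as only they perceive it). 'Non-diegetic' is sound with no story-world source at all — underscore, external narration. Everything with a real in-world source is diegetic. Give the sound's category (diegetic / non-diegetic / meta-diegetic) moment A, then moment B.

diegetic, non-diegetic

Moment A: a transistor radio is a real in-scene source and Luc reacts to it → diegetic.
Moment B: there is no longer any in-world source and no one can hear it — it has become underscore → non-diegetic.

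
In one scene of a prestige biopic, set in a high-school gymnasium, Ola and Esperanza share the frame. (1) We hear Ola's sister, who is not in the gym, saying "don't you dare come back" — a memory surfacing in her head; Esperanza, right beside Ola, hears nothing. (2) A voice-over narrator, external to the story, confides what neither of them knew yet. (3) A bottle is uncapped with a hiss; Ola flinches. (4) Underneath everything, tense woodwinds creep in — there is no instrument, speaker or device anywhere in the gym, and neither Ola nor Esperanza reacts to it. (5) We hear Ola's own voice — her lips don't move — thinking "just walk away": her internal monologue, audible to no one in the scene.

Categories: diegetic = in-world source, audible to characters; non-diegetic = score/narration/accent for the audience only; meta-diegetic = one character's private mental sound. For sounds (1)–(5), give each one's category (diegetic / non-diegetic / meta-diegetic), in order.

meta-diegetic, non-diegetic, diegetic, non-diegetic, meta-diegetic

(1) is meta-diegetic: a remembered line, private to Ola — not present in the room, not audible to Esperanza.
(2) commentary laid over the scene from outside the fiction → non-diegetic.
Sound (3): the sound comes from a bottle physically present in the location, so diegetic.
Sound (4): nothing in the gym produces it and the characters don't hear it — pure soundtrack, so non-diegetic.
Sound (5): it's Ola's unspoken thought, heard only by the audience via her subjectivity, so meta-diegetic.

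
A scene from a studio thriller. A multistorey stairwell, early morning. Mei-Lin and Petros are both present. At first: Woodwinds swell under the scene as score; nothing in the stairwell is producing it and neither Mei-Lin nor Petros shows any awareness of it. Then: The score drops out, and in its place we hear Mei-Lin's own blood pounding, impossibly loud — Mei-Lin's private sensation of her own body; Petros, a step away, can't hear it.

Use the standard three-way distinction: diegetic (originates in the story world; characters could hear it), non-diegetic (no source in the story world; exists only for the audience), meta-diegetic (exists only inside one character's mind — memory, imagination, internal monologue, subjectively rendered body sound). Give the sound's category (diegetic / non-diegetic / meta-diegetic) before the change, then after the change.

non-diegetic, meta-diegetic

Before the change: underscore with no in-world source, inaudible to the characters → non-diegetic.
After the change: the body sound is Mei-Lin's subjective perception alone — Petros can't hear it → meta-diegetic.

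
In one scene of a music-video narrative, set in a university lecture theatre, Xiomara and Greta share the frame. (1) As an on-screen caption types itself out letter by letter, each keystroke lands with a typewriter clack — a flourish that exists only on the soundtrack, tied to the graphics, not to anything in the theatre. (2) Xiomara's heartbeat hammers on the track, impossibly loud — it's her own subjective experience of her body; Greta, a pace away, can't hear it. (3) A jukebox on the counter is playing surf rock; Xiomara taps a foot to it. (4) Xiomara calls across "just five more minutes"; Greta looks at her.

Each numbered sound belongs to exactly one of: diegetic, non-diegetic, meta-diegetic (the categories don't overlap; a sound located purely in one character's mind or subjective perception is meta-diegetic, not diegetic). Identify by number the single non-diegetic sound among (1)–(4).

(1) it accompanies on-screen graphics, not anything inside the story world → non-diegetic.
Sound (2): it's Xiomara's internal bodily sensation rendered as sound; only Xiomara 'hears' it, so meta-diegetic.
Sound (3): a jukebox is a physical source in the scene and Xiomara reacts to it, so diegetic.
Sound (4): spoken by a character present in the story world, so diegetic.
Only (1) is non-diegetic.

1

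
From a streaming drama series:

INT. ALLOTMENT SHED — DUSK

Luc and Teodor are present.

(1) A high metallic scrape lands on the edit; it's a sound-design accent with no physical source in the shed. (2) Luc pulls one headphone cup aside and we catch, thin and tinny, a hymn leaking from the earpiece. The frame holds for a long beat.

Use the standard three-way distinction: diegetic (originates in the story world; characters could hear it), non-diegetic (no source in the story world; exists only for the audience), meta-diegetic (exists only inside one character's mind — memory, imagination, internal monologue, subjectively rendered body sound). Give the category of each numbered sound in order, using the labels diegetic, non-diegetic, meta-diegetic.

non-diegetic, diegetic

Sound (1): nothing in the scene produces it; it's an accent added for the audience, so non-diegetic.
(2) the headphones are an on-screen source → diegetic.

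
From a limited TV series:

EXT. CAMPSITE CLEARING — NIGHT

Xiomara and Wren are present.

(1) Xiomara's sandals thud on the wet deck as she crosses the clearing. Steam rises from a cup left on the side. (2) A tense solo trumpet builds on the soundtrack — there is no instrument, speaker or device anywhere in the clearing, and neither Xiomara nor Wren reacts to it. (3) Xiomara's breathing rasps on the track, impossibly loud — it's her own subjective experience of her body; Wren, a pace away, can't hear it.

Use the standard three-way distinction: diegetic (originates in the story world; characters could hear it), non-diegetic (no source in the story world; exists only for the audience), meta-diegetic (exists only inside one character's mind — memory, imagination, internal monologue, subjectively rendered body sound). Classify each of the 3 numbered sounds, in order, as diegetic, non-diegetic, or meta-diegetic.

diegetic, non-diegetic, meta-diegetic

Sound (1): Xiomara's footsteps are produced in the story world, so diegetic.
(2) nothing in the clearing produces it and the characters don't hear it — pure soundtrack → non-diegetic.
(3) it's Xiomara's internal bodily sensation rendered as sound; only Xiomara 'hears' it → meta-diegetic.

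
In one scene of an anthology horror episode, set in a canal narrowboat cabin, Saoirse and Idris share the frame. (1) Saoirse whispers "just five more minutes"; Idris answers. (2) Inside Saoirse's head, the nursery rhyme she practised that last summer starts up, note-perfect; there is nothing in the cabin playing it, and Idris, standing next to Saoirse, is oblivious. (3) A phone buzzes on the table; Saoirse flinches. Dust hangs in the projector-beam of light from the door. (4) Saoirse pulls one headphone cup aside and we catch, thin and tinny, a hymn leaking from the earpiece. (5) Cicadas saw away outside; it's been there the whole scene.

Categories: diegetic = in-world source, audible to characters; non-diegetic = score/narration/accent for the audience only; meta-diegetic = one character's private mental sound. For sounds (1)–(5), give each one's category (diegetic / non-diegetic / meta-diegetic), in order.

Sound (1): Saoirse is a character speaking aloud in the scene, so diegetic.
(2) is meta-diegetic: the music is a memory playing inside Saoirse's mind alone; no real-world source, Idris can't hear it.
(3) an in-world source (a phone); characters could hear it → diegetic.
Sound (4): the headphones are an on-screen source, so diegetic.
Sound (5): ambient/room sound belonging to the story's physical space, so diegetic.

diegetic, meta-diegetic, diegetic, diegetic, diegetic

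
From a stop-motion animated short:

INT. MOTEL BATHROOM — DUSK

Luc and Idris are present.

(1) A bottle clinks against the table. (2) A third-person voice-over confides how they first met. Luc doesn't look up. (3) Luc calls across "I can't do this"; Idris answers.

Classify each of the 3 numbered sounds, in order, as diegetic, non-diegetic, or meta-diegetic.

diegetic, non-diegetic, diegetic

(1) an in-world source (a bottle); characters could hear it → diegetic.
(2) is non-diegetic: the narrator exists outside the story world, addressing only the audience.
Sound (3): Luc is a character speaking aloud in the scene, so diegetic.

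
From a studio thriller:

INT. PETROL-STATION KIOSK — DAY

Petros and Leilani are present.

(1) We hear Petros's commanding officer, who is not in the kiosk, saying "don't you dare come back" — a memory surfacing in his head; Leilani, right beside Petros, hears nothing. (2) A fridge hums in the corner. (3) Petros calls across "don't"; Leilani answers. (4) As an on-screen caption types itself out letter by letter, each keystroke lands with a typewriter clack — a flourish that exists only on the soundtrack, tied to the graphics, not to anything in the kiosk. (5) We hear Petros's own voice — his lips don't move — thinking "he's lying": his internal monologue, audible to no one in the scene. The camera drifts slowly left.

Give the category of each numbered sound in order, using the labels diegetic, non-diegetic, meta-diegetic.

meta-diegetic, diegetic, diegetic, non-diegetic, meta-diegetic

Sound (1): a remembered line, private to Petros — not present in the room, not audible to Leilani, so meta-diegetic.
Sound (2): it's the actual ambient sound of the location, so diegetic.
(3) is diegetic: spoken by a character present in the story world.
Sound (4): the caption isn't part of the story world, so neither is the sound tied to it, so non-diegetic.
(5) internal monologue — inside Petros's mind, not spoken into the scene → meta-diegetic.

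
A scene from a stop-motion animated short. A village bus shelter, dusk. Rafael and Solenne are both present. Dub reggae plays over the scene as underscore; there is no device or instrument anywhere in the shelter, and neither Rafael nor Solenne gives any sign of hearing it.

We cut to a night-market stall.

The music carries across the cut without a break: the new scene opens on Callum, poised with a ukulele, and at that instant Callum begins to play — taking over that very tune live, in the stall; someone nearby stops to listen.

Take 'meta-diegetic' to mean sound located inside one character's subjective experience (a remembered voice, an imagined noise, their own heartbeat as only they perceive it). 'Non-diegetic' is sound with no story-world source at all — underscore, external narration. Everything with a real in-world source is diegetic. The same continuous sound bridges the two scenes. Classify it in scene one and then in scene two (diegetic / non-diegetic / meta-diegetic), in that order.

Scene one: there's no in-world source anywhere and no character hears it — underscore for the audience only → non-diegetic.
Scene two: from the moment Callum starts playing, the tune is being performed on a ukulele inside the story world and another character hears it → diegetic.

non-diegetic, diegetic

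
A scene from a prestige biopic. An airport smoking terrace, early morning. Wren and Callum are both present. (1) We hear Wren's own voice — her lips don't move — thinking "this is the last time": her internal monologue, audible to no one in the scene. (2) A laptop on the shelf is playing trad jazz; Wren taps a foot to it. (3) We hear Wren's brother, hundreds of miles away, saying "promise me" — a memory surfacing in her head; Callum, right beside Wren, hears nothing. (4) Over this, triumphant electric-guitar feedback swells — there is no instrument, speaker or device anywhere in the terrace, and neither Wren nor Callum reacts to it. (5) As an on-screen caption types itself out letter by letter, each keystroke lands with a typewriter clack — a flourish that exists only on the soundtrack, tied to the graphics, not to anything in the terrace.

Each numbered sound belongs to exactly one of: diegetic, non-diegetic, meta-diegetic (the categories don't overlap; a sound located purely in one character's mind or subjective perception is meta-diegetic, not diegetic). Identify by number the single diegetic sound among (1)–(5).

2

(1) is meta-diegetic: internal monologue — inside Wren's mind, not spoken into the scene.
(2) is diegetic: the music comes from an on-screen device that Wren responds to.
Sound (3): the voice is a memory playing only inside Wren's mind; Callum can't hear it, so meta-diegetic.
Sound (4): it has no source in the story world and no character can hear it — it's underscore, so non-diegetic.
Sound (5): sound married to a title/caption — outside the diegesis by definition, so non-diegetic.
Only (2) is diegetic.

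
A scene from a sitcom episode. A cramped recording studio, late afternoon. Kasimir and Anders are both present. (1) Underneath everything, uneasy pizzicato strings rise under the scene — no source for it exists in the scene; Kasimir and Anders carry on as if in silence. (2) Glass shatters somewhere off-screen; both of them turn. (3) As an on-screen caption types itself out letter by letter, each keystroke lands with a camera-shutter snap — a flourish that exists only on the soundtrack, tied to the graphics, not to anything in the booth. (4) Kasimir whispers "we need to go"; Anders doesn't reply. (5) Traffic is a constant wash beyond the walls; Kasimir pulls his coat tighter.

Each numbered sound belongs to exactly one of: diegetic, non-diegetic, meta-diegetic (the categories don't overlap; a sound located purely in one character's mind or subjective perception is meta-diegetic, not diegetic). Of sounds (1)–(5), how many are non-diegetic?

2

(1) is non-diegetic: nothing in the booth produces it and the characters don't hear it — pure soundtrack.
(2) glass is a real object/event in the scene's world → diegetic.
(3) it accompanies on-screen graphics, not anything inside the story world → non-diegetic.
(4) Kasimir is a character speaking aloud in the scene → diegetic.
Sound (5): traffic is part of the location's real environment, so diegetic.
So 2 of the 5 are non-diegetic: (1), (3).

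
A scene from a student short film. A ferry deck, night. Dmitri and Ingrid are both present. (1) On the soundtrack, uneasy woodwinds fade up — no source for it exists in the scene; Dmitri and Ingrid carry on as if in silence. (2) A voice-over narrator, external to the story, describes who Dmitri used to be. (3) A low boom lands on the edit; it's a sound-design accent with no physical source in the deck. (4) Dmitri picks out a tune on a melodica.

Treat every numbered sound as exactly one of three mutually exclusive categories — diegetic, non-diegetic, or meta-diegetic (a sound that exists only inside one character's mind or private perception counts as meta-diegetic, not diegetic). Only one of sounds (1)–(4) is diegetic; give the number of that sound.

4

(1) score with no on-screen or off-screen source; it exists for the audience alone → non-diegetic.
(2) external voice-over — not a character, not heard by anyone in the scene → non-diegetic.
(3) nothing in the scene produces it; it's an accent added for the audience → non-diegetic.
(4) the instrument and the performer are both in the scene → diegetic.
Only (4) is diegetic.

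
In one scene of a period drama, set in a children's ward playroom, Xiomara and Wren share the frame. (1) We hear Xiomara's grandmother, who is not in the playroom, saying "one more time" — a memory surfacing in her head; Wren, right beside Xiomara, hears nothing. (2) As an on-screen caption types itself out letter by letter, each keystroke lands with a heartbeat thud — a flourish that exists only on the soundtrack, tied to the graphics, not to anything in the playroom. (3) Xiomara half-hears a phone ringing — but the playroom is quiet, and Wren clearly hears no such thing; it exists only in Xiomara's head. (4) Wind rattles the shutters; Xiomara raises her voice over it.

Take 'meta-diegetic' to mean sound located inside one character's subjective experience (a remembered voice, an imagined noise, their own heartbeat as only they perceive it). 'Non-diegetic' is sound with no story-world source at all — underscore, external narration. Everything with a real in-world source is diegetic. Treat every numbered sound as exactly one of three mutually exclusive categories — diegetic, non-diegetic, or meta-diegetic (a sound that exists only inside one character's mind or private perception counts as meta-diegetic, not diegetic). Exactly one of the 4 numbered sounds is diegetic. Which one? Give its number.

(1) a remembered line, private to Xiomara — not present in the room, not audible to Wren → meta-diegetic.
Sound (2): the caption isn't part of the story world, so neither is the sound tied to it, so non-diegetic.
(3) subjective to Xiomara: the playroom is silent and Wren hears nothing → meta-diegetic.
(4) it's the actual ambient sound of the location → diegetic.
Only (4) is diegetic.

4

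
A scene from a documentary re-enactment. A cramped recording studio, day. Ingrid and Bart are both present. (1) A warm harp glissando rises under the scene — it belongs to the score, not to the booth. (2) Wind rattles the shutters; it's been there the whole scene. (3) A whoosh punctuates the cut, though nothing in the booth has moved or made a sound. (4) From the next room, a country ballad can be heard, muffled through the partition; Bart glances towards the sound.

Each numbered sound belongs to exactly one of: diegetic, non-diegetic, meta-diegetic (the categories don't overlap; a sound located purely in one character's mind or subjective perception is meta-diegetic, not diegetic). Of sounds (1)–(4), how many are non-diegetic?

(1) score with no on-screen or off-screen source; it exists for the audience alone → non-diegetic.
Sound (2): wind is part of the location's real environment, so diegetic.
Sound (3): it's a sound-design accent with no in-world source; no one in the scene can hear it, so non-diegetic.
(4) the music has an off-screen but real-world source and a character hears it → diegetic.
So 2 of the 4 are non-diegetic: (1), (3).

2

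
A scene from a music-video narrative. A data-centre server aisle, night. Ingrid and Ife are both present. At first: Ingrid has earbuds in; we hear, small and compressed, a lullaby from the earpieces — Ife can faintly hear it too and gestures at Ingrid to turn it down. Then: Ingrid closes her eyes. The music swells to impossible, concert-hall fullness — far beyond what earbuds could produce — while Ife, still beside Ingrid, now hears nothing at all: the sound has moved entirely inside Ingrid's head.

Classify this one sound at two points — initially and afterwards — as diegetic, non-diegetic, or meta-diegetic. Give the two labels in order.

diegetic, meta-diegetic

Initially: the earbuds are a physical source both characters can hear → diegetic.
Afterwards: the music now exists only as Ingrid's subjective experience; Ife can no longer hear it → meta-diegetic.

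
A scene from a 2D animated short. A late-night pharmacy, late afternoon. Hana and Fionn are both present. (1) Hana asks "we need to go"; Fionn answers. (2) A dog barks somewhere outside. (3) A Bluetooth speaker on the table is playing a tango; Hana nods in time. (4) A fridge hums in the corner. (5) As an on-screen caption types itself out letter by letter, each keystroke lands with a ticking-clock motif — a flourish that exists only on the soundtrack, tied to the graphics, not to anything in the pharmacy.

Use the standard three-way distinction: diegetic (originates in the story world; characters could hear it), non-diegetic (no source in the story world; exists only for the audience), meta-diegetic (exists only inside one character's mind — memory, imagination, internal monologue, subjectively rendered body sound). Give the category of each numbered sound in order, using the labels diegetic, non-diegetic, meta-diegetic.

Sound (1): on-screen dialogue — Hana speaks and Fionn is there to hear, so diegetic.
(2) is diegetic: a dog is a real object/event in the scene's world.
Sound (3): the music comes from an on-screen device that Hana responds to, so diegetic.
Sound (4): a fridge is part of the location's real environment, so diegetic.
Sound (5): the caption isn't part of the story world, so neither is the sound tied to it, so non-diegetic.

diegetic, diegetic, diegetic, diegetic, non-diegetic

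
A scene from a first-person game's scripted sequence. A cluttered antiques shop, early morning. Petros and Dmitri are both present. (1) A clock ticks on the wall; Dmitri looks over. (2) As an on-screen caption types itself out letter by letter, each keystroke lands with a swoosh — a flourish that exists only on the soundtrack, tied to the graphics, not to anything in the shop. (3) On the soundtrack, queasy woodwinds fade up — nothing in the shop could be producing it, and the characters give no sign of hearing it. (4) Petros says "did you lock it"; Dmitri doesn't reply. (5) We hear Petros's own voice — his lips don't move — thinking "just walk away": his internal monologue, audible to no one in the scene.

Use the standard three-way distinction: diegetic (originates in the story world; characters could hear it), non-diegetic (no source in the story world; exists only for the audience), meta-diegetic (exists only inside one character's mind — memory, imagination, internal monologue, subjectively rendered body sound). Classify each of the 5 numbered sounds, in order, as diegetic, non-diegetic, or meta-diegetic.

diegetic, non-diegetic, non-diegetic, diegetic, meta-diegetic

(1) is diegetic: an in-world source (a clock); characters could hear it.
(2) sound married to a title/caption — outside the diegesis by definition → non-diegetic.
(3) it has no source in the story world and no character can hear it — it's underscore → non-diegetic.
(4) is diegetic: on-screen dialogue — Petros speaks and Dmitri is there to hear.
(5) it's Petros's unspoken thought, heard only by the audience via his subjectivity → meta-diegetic.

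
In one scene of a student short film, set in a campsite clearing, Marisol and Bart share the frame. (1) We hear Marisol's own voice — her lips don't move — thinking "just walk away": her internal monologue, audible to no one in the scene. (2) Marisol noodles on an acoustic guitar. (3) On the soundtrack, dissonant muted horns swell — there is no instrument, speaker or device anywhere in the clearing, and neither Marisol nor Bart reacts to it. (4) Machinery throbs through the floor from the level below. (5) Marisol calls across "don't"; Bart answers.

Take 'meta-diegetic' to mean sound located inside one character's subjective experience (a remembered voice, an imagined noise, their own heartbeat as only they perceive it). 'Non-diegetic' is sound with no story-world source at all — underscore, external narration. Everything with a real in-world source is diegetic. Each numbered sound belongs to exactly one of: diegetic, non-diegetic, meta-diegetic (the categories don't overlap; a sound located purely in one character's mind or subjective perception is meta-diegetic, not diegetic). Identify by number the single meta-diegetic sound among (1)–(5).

(1) is meta-diegetic: it's Marisol's unspoken thought, heard only by the audience via her subjectivity.
Sound (2): the instrument and the performer are both in the scene, so diegetic.
(3) it has no source in the story world and no character can hear it — it's underscore → non-diegetic.
(4) is diegetic: machinery is part of the location's real environment.
(5) on-screen dialogue — Marisol speaks and Bart is there to hear → diegetic.
Only (1) is meta-diegetic.

1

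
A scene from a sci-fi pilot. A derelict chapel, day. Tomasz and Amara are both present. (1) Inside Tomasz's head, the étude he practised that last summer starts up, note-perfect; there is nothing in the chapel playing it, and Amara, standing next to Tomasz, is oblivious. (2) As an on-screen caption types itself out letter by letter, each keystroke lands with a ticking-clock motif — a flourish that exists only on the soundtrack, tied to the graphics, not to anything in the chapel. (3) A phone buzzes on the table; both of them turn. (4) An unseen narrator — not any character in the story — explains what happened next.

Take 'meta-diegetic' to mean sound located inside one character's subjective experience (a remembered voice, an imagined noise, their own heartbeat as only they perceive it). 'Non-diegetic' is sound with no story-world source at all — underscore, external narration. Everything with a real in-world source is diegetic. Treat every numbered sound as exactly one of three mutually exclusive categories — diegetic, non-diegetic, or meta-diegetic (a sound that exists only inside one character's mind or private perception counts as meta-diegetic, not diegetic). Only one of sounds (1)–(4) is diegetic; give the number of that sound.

3

(1) is meta-diegetic: it lives in Tomasz's subjectivity, not in the chapel.
(2) it accompanies on-screen graphics, not anything inside the story world → non-diegetic.
(3) is diegetic: a phone is a real object/event in the scene's world.
(4) commentary laid over the scene from outside the fiction → non-diegetic.
Only (3) is diegetic.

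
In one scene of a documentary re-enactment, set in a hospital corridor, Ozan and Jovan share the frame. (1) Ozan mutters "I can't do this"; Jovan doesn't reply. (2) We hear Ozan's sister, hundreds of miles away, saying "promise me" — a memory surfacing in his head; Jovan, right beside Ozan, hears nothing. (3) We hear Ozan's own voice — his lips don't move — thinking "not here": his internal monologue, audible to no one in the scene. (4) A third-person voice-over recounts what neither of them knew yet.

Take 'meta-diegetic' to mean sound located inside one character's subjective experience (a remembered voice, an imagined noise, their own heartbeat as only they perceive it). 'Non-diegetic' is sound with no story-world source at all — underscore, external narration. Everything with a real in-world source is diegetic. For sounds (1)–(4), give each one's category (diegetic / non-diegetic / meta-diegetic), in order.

(1) is diegetic: spoken by a character present in the story world.
(2) a remembered line, private to Ozan — not present in the room, not audible to Jovan → meta-diegetic.
Sound (3): it's Ozan's unspoken thought, heard only by the audience via his subjectivity, so meta-diegetic.
Sound (4): the narrator exists outside the story world, addressing only the audience, so non-diegetic.

diegetic, meta-diegetic, meta-diegetic, non-diegetic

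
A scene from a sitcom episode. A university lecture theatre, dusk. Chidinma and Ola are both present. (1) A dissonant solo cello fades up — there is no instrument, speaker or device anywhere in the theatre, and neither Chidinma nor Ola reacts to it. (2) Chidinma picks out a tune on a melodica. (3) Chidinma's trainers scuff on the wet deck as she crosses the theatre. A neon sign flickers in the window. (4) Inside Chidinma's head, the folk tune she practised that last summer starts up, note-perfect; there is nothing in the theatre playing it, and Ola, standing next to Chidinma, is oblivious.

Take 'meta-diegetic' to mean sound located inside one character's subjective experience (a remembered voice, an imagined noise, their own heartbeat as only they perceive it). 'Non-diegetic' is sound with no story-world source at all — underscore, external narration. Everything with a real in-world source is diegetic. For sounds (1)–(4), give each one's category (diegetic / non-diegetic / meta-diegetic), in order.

(1) it has no source in the story world and no character can hear it — it's underscore → non-diegetic.
(2) is diegetic: the instrument and the performer are both in the scene.
(3) is diegetic: Chidinma's footsteps are produced in the story world.
Sound (4): the music is a memory playing inside Chidinma's mind alone; no real-world source, Ola can't hear it, so meta-diegetic.

non-diegetic, diegetic, diegetic, meta-diegetic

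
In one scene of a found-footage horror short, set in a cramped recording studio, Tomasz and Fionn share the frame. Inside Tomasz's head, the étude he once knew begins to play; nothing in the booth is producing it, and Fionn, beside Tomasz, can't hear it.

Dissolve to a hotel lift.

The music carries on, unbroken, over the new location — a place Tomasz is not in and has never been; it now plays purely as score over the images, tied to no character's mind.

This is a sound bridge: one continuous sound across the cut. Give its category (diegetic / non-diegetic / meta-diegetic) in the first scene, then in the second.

Scene one: the music exists only inside Tomasz's mind; Fionn can't hear it → meta-diegetic.
Scene two: it's detached from Tomasz entirely and plays over unrelated images with no in-world source — conventional underscore → non-diegetic.

meta-diegetic, non-diegetic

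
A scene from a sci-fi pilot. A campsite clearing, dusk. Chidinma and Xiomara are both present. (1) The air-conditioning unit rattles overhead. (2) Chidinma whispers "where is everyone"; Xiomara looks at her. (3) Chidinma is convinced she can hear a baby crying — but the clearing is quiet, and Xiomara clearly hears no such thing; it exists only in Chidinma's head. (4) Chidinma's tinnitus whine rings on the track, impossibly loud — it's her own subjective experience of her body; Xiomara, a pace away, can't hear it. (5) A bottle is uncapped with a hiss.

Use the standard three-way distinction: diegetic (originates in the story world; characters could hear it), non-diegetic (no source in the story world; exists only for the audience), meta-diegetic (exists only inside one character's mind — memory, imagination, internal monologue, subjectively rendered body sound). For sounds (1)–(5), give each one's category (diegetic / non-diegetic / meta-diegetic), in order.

diegetic, diegetic, meta-diegetic, meta-diegetic, diegetic

(1) ambient/room sound belonging to the story's physical space → diegetic.
(2) Chidinma is a character speaking aloud in the scene → diegetic.
(3) the sound is imagined by Chidinma; nothing in the story world is producing it and Xiomara can't hear it → meta-diegetic.
(4) a subjective body sound — Chidinma's private perception, inaudible to Xiomara → meta-diegetic.
(5) is diegetic: the sound comes from a bottle physically present in the location.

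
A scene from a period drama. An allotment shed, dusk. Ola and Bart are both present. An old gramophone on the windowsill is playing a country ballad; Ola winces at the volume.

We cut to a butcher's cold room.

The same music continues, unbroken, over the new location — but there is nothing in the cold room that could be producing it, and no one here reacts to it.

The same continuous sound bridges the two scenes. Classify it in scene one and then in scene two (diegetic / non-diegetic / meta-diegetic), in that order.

diegetic, non-diegetic

Scene one: an old gramophone is an on-screen source and Ola reacts to it → diegetic.
Scene two: there is no source in the cold room and no one hears it — it's now underscore → non-diegetic.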